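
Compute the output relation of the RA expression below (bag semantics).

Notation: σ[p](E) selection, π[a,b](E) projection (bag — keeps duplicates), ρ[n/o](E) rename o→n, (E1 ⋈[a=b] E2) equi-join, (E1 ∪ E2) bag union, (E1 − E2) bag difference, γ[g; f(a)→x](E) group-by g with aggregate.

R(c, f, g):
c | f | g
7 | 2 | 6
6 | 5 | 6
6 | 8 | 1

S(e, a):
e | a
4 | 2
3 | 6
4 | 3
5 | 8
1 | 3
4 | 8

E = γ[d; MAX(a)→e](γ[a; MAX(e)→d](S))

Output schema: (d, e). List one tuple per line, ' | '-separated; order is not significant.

Stepwise |·|:
  S → 6
  γ[a; MAX(e)→d](S) → 4
  γ[d; MAX(a)→e](γ[a; MAX(e)→d](S)) → 3

== RESULT ==
d | e
3 | 6
4 | 3
5 | 8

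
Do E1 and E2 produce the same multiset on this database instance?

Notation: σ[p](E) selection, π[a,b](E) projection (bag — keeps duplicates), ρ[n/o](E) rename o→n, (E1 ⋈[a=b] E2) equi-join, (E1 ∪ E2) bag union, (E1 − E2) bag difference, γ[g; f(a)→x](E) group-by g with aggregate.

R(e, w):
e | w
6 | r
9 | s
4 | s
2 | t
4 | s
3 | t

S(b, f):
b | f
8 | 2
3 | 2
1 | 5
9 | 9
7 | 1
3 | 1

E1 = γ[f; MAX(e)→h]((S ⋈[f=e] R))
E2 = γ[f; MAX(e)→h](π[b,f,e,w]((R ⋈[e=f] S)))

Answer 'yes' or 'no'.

E1 per-node cardinality:
  S → 6
  R → 6
  (S ⋈[f=e] R) → 3
  γ[f; MAX(e)→h]((S ⋈[f=e] R)) → 2
E2 per-node cardinality:
  R → 6
  S → 6
  (R ⋈[e=f] S) → 3
  π[b,f,e,w]((R ⋈[e=f] S)) → 3
  γ[f; MAX(e)→h](π[b,f,e,w]((R ⋈[e=f] S))) → 2

E1 and E2 produce the same multiset:
f | h
2 | 2
9 | 9

yes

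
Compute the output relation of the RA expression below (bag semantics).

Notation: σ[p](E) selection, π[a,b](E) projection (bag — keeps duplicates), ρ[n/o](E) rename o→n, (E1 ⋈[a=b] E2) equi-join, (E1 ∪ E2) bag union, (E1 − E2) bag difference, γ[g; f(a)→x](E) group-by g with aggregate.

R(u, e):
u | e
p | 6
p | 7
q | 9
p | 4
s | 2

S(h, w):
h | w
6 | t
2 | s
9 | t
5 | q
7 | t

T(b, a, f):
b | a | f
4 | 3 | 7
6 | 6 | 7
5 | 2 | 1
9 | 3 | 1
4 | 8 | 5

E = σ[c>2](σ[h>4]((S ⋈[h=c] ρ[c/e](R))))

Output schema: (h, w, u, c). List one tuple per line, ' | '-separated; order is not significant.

Stepwise |·|:
  S → 5
  R → 5
  ρ[c/e](R) → 5
  (S ⋈[h=c] ρ[c/e](R)) → 4
  σ[h>4]((S ⋈[h=c] ρ[c/e](R))) → 3
  σ[c>2](σ[h>4]((S ⋈[h=c] ρ[c/e](R)))) → 3

== RESULT ==
h | w | u | c
6 | t | p | 6
7 | t | p | 7
9 | t | q | 9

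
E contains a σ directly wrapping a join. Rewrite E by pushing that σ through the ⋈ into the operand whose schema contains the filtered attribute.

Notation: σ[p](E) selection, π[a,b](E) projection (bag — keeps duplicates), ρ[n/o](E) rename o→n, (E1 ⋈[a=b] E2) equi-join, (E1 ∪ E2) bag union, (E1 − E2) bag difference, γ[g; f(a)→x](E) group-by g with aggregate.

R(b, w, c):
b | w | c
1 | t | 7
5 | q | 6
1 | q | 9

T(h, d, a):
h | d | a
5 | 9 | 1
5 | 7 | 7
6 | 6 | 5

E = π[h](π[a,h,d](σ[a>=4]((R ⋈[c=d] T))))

σ filters on a, owned by the right side.
E' = π[h](π[a,h,d]((R ⋈[c=d] σ[a>=4](T))))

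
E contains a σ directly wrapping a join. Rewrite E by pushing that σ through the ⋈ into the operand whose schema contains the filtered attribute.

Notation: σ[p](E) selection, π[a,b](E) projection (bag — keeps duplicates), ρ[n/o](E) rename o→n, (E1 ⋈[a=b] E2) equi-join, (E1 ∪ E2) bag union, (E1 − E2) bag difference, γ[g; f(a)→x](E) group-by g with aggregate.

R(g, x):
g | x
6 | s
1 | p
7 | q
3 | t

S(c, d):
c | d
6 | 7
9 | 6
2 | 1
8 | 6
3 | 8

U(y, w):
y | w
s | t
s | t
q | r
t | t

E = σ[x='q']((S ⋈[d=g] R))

σ filters on x, owned by the right side.
E' = (S ⋈[d=g] σ[x='q'](R))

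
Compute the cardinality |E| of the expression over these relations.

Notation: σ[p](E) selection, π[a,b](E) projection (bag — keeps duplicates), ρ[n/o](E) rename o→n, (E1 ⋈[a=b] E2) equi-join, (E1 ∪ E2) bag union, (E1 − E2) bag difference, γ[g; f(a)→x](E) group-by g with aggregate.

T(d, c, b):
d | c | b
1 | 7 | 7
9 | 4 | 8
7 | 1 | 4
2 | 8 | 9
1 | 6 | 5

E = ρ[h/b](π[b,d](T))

Subexpression sizes:
  T → 5
  π[b,d](T) → 5
  ρ[h/b](π[b,d](T)) → 5

|E| = 5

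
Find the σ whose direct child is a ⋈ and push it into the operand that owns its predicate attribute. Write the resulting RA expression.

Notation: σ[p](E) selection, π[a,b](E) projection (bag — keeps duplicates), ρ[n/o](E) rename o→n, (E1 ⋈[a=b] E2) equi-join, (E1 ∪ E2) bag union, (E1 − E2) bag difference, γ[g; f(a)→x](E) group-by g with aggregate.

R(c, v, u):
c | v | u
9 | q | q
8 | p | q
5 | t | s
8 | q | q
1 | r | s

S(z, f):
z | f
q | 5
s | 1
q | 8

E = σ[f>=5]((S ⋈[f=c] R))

σ filters on f, owned by the left side.
E' = (σ[f>=5](S) ⋈[f=c] R)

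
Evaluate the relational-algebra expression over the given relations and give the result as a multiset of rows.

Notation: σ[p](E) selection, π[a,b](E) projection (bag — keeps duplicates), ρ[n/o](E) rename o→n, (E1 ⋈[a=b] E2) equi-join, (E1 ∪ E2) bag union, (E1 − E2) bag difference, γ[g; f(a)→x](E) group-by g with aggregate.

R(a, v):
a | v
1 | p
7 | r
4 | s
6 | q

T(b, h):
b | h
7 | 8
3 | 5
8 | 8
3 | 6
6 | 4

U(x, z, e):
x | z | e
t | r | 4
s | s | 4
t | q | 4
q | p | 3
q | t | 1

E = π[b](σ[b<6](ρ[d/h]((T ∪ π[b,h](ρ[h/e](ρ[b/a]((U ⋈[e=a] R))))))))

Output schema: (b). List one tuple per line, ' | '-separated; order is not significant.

Per-node cardinality:
  T → 5
  U → 5
  R → 4
  (U ⋈[e=a] R) → 4
  ρ[b/a]((U ⋈[e=a] R)) → 4
  ρ[h/e](ρ[b/a]((U ⋈[e=a] R))) → 4
  π[b,h](ρ[h/e](ρ[b/a]((U ⋈[e=a] R)))) → 4
  (T ∪ π[b,h](ρ[h/e](ρ[b/a]((U ⋈[e=a] R))))) → 9
  ρ[d/h]((T ∪ π[b,h](ρ[h/e](ρ[b/a]((U ⋈[e=a] R)))))) → 9
  σ[b<6](ρ[d/h]((T ∪ π[b,h](ρ[h/e](ρ[b/a]((U ⋈[e=a] R))))))) → 6
  π[b](σ[b<6](ρ[d/h]((T ∪ π[b,h](ρ[h/e](ρ[b/a]((U ⋈[e=a] R)))))))) → 6

== RESULT ==
b
1
3
3
4
4
4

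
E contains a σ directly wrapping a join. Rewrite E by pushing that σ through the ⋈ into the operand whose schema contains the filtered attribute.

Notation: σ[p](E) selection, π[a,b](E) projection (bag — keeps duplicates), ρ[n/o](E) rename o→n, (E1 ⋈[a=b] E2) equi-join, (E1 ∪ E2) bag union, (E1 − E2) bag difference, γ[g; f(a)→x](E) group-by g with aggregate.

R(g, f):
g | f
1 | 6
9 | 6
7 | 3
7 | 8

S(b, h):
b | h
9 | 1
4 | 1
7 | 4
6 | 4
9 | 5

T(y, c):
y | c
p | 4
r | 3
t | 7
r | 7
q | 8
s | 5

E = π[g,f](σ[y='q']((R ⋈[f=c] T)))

σ filters on y, owned by the right side.
E' = π[g,f]((R ⋈[f=c] σ[y='q'](T)))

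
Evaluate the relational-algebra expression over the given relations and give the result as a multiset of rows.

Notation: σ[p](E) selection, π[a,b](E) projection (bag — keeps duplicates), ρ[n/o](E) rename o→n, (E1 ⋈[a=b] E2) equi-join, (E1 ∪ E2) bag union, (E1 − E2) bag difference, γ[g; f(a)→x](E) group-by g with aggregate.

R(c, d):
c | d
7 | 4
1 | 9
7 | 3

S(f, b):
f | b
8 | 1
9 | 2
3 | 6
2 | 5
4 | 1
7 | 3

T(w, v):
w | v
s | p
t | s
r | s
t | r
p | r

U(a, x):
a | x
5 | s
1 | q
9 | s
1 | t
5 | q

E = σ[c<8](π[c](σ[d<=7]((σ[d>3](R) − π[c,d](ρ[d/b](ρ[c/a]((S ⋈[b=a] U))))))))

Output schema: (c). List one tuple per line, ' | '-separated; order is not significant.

Subexpression sizes:
  R → 3
  σ[d>3](R) → 2
  S → 6
  U → 5
  (S ⋈[b=a] U) → 6
  ρ[c/a]((S ⋈[b=a] U)) → 6
  ρ[d/b](ρ[c/a]((S ⋈[b=a] U))) → 6
  π[c,d](ρ[d/b](ρ[c/a]((S ⋈[b=a] U)))) → 6
  (σ[d>3](R) − π[c,d](ρ[d/b](ρ[c/a]((S ⋈[b=a] U))))) → 2
  σ[d<=7]((σ[d>3](R) − π[c,d](ρ[d/b](ρ[c/a]((S ⋈[b=a] U)))))) → 1
  π[c](σ[d<=7]((σ[d>3](R) − π[c,d](ρ[d/b](ρ[c/a]((S ⋈[b=a] U))))))) → 1
  σ[c<8](π[c](σ[d<=7]((σ[d>3](R) − π[c,d](ρ[d/b](ρ[c/a]((S ⋈[b=a] U)))))))) → 1

== RESULT ==
c
7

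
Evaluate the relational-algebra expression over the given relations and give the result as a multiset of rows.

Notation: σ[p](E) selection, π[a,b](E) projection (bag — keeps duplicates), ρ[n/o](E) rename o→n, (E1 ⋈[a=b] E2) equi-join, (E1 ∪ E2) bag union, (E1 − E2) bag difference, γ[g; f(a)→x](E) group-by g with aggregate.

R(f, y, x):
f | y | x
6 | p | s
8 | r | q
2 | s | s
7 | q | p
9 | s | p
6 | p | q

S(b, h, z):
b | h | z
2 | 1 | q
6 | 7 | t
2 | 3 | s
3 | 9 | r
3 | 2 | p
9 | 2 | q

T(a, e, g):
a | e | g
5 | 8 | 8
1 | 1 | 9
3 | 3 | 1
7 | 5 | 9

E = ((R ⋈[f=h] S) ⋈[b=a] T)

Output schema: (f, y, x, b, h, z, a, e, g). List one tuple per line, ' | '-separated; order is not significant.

Subexpression sizes:
  R → 6
  S → 6
  (R ⋈[f=h] S) → 4
  T → 4
  ((R ⋈[f=h] S) ⋈[b=a] T) → 2

== RESULT ==
f | y | x | b | h | z | a | e | g
2 | s | s | 3 | 2 | p | 3 | 3 | 1
9 | s | p | 3 | 9 | r | 3 | 3 | 1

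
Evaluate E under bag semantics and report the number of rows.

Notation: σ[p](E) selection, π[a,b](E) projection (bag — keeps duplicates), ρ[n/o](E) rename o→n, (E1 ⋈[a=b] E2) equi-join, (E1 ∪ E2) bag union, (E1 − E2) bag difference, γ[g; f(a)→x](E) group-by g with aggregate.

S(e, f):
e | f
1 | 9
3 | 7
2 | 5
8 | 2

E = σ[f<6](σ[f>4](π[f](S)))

Row counts bottom-up:
  S → 4
  π[f](S) → 4
  σ[f>4](π[f](S)) → 3
  σ[f<6](σ[f>4](π[f](S))) → 1

|E| = 1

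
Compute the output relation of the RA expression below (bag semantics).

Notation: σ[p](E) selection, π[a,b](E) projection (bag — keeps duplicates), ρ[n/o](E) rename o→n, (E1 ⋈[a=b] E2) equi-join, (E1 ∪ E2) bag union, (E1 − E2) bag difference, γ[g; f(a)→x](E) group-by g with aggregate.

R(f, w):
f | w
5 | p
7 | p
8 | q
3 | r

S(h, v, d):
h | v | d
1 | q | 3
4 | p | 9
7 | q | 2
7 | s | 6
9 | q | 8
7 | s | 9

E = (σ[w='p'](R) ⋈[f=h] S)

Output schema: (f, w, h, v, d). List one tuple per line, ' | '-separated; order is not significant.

Row counts bottom-up:
  R → 4
  σ[w='p'](R) → 2
  S → 6
  (σ[w='p'](R) ⋈[f=h] S) → 3

== RESULT ==
f | w | h | v | d
7 | p | 7 | q | 2
7 | p | 7 | s | 6
7 | p | 7 | s | 9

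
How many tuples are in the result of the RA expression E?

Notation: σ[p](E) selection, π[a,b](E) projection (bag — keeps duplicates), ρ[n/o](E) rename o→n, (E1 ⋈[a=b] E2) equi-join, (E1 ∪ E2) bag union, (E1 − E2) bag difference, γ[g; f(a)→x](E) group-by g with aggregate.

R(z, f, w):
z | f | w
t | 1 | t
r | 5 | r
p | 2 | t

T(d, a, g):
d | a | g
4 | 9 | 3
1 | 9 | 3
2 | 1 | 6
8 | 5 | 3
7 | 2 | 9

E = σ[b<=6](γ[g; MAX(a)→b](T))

Subexpression sizes:
  T → 5
  γ[g; MAX(a)→b](T) → 3
  σ[b<=6](γ[g; MAX(a)→b](T)) → 2

|E| = 2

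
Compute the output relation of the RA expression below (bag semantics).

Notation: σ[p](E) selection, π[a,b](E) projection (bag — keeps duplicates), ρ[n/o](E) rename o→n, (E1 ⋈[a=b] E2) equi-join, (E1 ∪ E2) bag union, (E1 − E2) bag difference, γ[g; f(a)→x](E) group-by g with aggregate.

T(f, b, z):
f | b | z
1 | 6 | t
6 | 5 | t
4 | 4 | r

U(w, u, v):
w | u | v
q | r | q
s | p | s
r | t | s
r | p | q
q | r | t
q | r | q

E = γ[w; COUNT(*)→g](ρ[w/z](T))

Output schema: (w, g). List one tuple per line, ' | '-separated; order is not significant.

Stepwise |·|:
  T → 3
  ρ[w/z](T) → 3
  γ[w; COUNT(*)→g](ρ[w/z](T)) → 2

== RESULT ==
w | g
r | 1
t | 2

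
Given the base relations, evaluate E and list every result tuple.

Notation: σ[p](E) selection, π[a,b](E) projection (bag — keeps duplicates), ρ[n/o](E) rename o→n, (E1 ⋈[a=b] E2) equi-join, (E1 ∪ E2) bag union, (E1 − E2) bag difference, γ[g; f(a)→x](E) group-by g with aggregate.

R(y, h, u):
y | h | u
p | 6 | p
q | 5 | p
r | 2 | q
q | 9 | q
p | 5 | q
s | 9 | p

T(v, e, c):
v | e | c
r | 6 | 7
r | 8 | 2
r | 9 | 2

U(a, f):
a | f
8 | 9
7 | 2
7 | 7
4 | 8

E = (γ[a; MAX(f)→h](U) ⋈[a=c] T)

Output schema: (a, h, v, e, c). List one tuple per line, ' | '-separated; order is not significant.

Per-node cardinality:
  U → 4
  γ[a; MAX(f)→h](U) → 3
  T → 3
  (γ[a; MAX(f)→h](U) ⋈[a=c] T) → 1

== RESULT ==
a | h | v | e | c
7 | 7 | r | 6 | 7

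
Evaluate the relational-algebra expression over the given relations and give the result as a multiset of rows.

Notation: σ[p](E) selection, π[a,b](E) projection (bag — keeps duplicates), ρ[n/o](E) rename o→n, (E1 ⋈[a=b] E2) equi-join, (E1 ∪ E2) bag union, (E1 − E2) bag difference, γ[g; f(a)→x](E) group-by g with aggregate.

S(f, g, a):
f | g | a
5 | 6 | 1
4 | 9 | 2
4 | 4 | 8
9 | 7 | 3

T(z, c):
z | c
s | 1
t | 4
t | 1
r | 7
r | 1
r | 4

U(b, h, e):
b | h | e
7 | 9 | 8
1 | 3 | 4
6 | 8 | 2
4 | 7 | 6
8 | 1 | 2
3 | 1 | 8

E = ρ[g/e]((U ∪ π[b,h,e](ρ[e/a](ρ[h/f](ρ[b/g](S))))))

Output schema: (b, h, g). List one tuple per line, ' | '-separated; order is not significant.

Row counts bottom-up:
  U → 6
  S → 4
  ρ[b/g](S) → 4
  ρ[h/f](ρ[b/g](S)) → 4
  ρ[e/a](ρ[h/f](ρ[b/g](S))) → 4
  π[b,h,e](ρ[e/a](ρ[h/f](ρ[b/g](S)))) → 4
  (U ∪ π[b,h,e](ρ[e/a](ρ[h/f](ρ[b/g](S))))) → 10
  ρ[g/e]((U ∪ π[b,h,e](ρ[e/a](ρ[h/f](ρ[b/g](S)))))) → 10

== RESULT ==
b | h | g
1 | 3 | 4
3 | 1 | 8
4 | 4 | 8
4 | 7 | 6
6 | 5 | 1
6 | 8 | 2
7 | 9 | 3
7 | 9 | 8
8 | 1 | 2
9 | 4 | 2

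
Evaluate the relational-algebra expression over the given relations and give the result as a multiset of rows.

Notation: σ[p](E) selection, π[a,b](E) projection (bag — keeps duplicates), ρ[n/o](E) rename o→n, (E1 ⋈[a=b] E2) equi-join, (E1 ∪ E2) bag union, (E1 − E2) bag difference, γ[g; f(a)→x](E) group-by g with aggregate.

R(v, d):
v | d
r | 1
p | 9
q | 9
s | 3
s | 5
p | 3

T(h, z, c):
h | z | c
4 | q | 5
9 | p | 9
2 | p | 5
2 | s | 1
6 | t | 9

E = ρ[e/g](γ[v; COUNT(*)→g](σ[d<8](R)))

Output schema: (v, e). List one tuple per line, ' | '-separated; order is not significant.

Stepwise |·|:
  R → 6
  σ[d<8](R) → 4
  γ[v; COUNT(*)→g](σ[d<8](R)) → 3
  ρ[e/g](γ[v; COUNT(*)→g](σ[d<8](R))) → 3

== RESULT ==
v | e
p | 1
r | 1
s | 2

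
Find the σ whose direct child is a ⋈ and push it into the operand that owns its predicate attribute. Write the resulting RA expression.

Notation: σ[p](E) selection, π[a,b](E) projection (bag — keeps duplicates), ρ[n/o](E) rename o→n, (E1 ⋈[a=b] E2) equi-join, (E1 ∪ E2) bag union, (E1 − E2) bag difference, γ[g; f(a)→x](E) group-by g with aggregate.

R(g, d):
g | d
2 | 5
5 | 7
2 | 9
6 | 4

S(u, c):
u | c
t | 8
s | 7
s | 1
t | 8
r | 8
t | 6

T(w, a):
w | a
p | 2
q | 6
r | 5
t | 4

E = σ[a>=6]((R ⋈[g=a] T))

σ filters on a, owned by the right side.
E' = (R ⋈[g=a] σ[a>=6](T))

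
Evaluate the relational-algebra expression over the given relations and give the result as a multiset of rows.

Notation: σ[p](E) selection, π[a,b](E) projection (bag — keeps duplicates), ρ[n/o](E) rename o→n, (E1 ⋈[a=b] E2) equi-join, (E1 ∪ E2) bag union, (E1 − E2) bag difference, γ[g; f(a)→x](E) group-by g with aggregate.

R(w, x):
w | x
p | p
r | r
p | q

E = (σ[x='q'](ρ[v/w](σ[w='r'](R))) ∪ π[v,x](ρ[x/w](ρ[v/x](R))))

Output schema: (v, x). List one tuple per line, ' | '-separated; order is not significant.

Stepwise |·|:
  R → 3
  σ[w='r'](R) → 1
  ρ[v/w](σ[w='r'](R)) → 1
  σ[x='q'](ρ[v/w](σ[w='r'](R))) → 0
  R → 3
  ρ[v/x](R) → 3
  ρ[x/w](ρ[v/x](R)) → 3
  π[v,x](ρ[x/w](ρ[v/x](R))) → 3
  (σ[x='q'](ρ[v/w](σ[w='r'](R))) ∪ π[v,x](ρ[x/w](ρ[v/x](R)))) → 3

== RESULT ==
v | x
p | p
q | p
r | r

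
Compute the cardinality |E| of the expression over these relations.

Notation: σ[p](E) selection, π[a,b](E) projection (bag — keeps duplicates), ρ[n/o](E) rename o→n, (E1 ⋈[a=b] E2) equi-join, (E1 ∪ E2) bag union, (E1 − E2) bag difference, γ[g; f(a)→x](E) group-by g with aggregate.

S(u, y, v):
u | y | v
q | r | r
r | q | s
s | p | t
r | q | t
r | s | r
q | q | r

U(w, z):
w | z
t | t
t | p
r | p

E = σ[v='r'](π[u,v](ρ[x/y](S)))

Stepwise |·|:
  S → 6
  ρ[x/y](S) → 6
  π[u,v](ρ[x/y](S)) → 6
  σ[v='r'](π[u,v](ρ[x/y](S))) → 3

|E| = 3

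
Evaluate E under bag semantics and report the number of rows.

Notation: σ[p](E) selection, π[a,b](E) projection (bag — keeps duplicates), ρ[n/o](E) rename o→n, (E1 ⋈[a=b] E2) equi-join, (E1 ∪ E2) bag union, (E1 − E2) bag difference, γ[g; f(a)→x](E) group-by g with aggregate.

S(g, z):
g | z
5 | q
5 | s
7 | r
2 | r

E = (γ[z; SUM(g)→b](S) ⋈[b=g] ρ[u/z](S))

Subexpression sizes:
  S → 4
  γ[z; SUM(g)→b](S) → 3
  S → 4
  ρ[u/z](S) → 4
  (γ[z; SUM(g)→b](S) ⋈[b=g] ρ[u/z](S)) → 4

|E| = 4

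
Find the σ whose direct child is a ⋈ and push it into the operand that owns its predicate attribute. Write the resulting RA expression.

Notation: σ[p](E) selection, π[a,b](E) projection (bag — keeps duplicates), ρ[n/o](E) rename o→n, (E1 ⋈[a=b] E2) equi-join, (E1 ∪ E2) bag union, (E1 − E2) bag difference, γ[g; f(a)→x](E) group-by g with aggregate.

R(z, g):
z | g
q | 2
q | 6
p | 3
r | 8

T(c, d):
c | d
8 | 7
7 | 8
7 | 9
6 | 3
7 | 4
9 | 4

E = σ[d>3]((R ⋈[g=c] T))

σ filters on d, owned by the right side.
E' = (R ⋈[g=c] σ[d>3](T))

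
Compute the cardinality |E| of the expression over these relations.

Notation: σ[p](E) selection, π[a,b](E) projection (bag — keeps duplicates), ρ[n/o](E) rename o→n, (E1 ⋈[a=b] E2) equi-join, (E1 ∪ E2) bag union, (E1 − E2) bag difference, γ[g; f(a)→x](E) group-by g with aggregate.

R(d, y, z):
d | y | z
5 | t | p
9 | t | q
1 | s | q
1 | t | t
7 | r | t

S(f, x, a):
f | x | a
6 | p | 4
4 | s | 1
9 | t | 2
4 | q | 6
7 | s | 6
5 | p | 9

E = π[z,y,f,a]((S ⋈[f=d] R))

Subexpression sizes:
  S → 6
  R → 5
  (S ⋈[f=d] R) → 3
  π[z,y,f,a]((S ⋈[f=d] R)) → 3

|E| = 3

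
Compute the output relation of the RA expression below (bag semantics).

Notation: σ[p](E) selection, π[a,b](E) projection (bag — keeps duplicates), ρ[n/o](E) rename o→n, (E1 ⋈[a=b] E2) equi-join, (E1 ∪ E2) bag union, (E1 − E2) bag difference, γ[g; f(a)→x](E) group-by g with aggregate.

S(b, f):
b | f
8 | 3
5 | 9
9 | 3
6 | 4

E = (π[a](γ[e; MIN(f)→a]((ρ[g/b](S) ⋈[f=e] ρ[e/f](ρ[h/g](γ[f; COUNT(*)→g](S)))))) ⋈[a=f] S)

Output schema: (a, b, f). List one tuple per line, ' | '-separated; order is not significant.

Stepwise |·|:
  S → 4
  ρ[g/b](S) → 4
  S → 4
  γ[f; COUNT(*)→g](S) → 3
  ρ[h/g](γ[f; COUNT(*)→g](S)) → 3
  ρ[e/f](ρ[h/g](γ[f; COUNT(*)→g](S))) → 3
  (ρ[g/b](S) ⋈[f=e] ρ[e/f](ρ[h/g](γ[f; COUNT(*)→g](S)))) → 4
  γ[e; MIN(f)→a]((ρ[g/b](S) ⋈[f=e] ρ[e/f](ρ[h/g](γ[f; COUNT(*)→g](S))))) → 3
  π[a](γ[e; MIN(f)→a]((ρ[g/b](S) ⋈[f=e] ρ[e/f](ρ[h/g](γ[f; COUNT(*)→g](S)))))) → 3
  S → 4
  (π[a](γ[e; MIN(f)→a]((ρ[g/b](S) ⋈[f=e] ρ[e/f](ρ[h/g](γ[f; COUNT(*)→g](S)))))) ⋈[a=f] S) → 4

== RESULT ==
a | b | f
3 | 8 | 3
3 | 9 | 3
4 | 6 | 4
9 | 5 | 9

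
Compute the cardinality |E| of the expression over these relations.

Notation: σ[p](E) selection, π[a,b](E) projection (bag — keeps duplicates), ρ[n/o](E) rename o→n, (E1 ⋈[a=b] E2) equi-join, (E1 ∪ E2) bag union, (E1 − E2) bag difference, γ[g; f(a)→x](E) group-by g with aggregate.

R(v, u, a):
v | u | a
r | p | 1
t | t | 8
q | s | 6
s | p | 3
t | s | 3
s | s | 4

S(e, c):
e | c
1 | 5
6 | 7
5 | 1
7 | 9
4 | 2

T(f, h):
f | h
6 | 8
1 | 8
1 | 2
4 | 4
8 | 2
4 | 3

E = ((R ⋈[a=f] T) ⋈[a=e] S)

Stepwise |·|:
  R → 6
  T → 6
  (R ⋈[a=f] T) → 6
  S → 5
  ((R ⋈[a=f] T) ⋈[a=e] S) → 5

|E| = 5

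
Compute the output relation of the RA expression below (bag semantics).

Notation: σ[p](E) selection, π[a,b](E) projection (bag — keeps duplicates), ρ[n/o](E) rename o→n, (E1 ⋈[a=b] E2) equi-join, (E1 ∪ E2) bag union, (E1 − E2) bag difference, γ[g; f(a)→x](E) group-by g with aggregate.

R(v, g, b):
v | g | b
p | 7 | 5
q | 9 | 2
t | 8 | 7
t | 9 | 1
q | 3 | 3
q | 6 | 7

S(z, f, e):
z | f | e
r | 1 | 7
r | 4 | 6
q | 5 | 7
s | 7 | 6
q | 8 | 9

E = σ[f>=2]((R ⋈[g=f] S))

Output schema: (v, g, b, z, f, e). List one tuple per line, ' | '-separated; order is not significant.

Stepwise |·|:
  R → 6
  S → 5
  (R ⋈[g=f] S) → 2
  σ[f>=2]((R ⋈[g=f] S)) → 2

== RESULT ==
v | g | b | z | f | e
p | 7 | 5 | s | 7 | 6
t | 8 | 7 | q | 8 | 9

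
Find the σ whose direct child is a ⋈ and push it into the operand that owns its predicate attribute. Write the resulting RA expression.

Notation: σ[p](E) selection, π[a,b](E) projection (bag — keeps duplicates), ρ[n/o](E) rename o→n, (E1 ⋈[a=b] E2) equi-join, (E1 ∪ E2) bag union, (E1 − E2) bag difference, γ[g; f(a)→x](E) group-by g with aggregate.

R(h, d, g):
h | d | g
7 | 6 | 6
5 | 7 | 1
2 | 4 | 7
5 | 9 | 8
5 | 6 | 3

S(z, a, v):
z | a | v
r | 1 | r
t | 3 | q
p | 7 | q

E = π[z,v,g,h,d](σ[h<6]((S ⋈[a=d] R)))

σ filters on h, owned by the right side.
E' = π[z,v,g,h,d]((S ⋈[a=d] σ[h<6](R)))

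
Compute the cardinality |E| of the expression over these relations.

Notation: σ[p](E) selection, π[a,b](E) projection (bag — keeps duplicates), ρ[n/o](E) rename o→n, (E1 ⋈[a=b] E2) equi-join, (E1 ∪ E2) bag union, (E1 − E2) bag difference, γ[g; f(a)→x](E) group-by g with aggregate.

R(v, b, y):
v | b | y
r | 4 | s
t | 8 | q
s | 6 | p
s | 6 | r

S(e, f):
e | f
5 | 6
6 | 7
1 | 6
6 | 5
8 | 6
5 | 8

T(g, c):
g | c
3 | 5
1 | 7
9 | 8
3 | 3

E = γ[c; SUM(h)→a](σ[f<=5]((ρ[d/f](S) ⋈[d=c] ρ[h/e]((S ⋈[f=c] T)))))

Per-node cardinality:
  S → 6
  ρ[d/f](S) → 6
  S → 6
  T → 4
  (S ⋈[f=c] T) → 3
  ρ[h/e]((S ⋈[f=c] T)) → 3
  (ρ[d/f](S) ⋈[d=c] ρ[h/e]((S ⋈[f=c] T))) → 3
  σ[f<=5]((ρ[d/f](S) ⋈[d=c] ρ[h/e]((S ⋈[f=c] T)))) → 1
  γ[c; SUM(h)→a](σ[f<=5]((ρ[d/f](S) ⋈[d=c] ρ[h/e]((S ⋈[f=c] T))))) → 1

|E| = 1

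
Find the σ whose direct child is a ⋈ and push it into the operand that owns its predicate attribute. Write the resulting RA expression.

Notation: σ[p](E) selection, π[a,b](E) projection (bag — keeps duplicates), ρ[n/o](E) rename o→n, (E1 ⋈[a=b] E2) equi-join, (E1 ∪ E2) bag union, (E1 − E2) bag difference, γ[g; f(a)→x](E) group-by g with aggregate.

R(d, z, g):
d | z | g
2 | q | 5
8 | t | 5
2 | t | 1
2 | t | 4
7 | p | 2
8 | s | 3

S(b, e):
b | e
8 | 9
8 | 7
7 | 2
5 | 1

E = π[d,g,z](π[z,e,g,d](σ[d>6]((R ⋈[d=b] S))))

σ filters on d, owned by the left side.
E' = π[d,g,z](π[z,e,g,d]((σ[d>6](R) ⋈[d=b] S)))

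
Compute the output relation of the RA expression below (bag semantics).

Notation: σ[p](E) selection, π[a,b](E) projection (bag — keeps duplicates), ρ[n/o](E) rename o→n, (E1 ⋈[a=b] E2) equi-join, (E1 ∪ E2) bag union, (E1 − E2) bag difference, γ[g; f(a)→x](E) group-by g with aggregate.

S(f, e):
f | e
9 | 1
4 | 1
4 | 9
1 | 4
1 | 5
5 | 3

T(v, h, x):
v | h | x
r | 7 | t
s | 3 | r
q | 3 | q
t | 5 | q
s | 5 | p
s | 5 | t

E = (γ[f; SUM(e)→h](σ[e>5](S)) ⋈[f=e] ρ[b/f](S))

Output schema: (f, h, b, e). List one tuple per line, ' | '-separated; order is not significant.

Per-node cardinality:
  S → 6
  σ[e>5](S) → 1
  γ[f; SUM(e)→h](σ[e>5](S)) → 1
  S → 6
  ρ[b/f](S) → 6
  (γ[f; SUM(e)→h](σ[e>5](S)) ⋈[f=e] ρ[b/f](S)) → 1

== RESULT ==
f | h | b | e
4 | 9 | 1 | 4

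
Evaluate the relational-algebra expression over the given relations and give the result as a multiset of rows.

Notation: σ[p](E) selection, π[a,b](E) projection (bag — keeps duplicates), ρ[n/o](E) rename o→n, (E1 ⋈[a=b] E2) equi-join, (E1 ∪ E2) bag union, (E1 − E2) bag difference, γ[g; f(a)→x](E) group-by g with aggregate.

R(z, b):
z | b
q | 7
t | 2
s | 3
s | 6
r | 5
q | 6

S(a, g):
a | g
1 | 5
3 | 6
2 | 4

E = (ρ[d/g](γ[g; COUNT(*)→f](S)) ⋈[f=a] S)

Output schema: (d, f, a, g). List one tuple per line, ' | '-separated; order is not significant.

Subexpression sizes:
  S → 3
  γ[g; COUNT(*)→f](S) → 3
  ρ[d/g](γ[g; COUNT(*)→f](S)) → 3
  S → 3
  (ρ[d/g](γ[g; COUNT(*)→f](S)) ⋈[f=a] S) → 3

== RESULT ==
d | f | a | g
4 | 1 | 1 | 5
5 | 1 | 1 | 5
6 | 1 | 1 | 5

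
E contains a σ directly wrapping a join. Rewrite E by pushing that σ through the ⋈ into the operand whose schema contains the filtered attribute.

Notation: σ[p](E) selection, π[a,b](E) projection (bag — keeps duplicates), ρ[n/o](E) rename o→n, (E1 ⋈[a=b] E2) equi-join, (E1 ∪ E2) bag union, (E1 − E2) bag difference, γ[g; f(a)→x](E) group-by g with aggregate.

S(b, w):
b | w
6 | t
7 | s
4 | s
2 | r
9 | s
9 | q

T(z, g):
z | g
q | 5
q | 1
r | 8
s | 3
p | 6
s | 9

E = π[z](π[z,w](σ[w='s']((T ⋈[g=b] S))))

σ filters on w, owned by the right side.
E' = π[z](π[z,w]((T ⋈[g=b] σ[w='s'](S))))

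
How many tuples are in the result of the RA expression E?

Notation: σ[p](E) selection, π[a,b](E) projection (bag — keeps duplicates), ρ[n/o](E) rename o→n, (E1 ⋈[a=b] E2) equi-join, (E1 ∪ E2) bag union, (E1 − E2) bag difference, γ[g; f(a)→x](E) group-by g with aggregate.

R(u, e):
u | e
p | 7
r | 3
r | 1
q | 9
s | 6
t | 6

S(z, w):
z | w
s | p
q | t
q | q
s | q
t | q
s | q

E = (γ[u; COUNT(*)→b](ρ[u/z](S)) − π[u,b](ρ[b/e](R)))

Stepwise |·|:
  S → 6
  ρ[u/z](S) → 6
  γ[u; COUNT(*)→b](ρ[u/z](S)) → 3
  R → 6
  ρ[b/e](R) → 6
  π[u,b](ρ[b/e](R)) → 6
  (γ[u; COUNT(*)→b](ρ[u/z](S)) − π[u,b](ρ[b/e](R))) → 3

|E| = 3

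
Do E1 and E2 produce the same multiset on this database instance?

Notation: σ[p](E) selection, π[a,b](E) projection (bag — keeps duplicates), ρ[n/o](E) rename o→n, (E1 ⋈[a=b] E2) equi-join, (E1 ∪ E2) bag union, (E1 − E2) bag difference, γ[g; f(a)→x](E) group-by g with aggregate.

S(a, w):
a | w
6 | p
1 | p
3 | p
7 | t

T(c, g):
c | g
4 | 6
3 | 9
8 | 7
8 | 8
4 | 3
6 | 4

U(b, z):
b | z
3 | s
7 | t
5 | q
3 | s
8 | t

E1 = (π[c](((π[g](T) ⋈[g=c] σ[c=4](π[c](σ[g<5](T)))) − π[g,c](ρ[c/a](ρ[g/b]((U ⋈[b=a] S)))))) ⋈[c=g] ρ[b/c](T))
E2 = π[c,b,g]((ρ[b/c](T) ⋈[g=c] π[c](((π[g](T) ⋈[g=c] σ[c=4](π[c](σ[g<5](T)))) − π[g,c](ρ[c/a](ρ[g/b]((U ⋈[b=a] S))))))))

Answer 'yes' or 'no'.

E1 subexpression sizes:
  T → 6
  π[g](T) → 6
  T → 6
  σ[g<5](T) → 2
  π[c](σ[g<5](T)) → 2
  σ[c=4](π[c](σ[g<5](T))) → 1
  (π[g](T) ⋈[g=c] σ[c=4](π[c](σ[g<5](T)))) → 1
  U → 5
  S → 4
  (U ⋈[b=a] S) → 3
  ρ[g/b]((U ⋈[b=a] S)) → 3
  ρ[c/a](ρ[g/b]((U ⋈[b=a] S))) → 3
  π[g,c](ρ[c/a](ρ[g/b]((U ⋈[b=a] S)))) → 3
  ((π[g](T) ⋈[g=c] σ[c=4](π[c](σ[g<5](T)))) − π[g,c](ρ[c/a](ρ[g/b]((U ⋈[b=a] S))))) → 1
  π[c](((π[g](T) ⋈[g=c] σ[c=4](π[c](σ[g<5](T)))) − π[g,c](ρ[c/a](ρ[g/b]((U ⋈[b=a] S)))))) → 1
  T → 6
  ρ[b/c](T) → 6
  (π[c](((π[g](T) ⋈[g=c] σ[c=4](π[c](σ[g<5](T)))) − π[g,c](ρ[c/a](ρ[g/b]((U ⋈[b=a] S)))))) ⋈[c=g] ρ[b/c](T)) → 1
E2 subexpression sizes:
  T → 6
  ρ[b/c](T) → 6
  T → 6
  π[g](T) → 6
  T → 6
  σ[g<5](T) → 2
  π[c](σ[g<5](T)) → 2
  σ[c=4](π[c](σ[g<5](T))) → 1
  (π[g](T) ⋈[g=c] σ[c=4](π[c](σ[g<5](T)))) → 1
  U → 5
  S → 4
  (U ⋈[b=a] S) → 3
  ρ[g/b]((U ⋈[b=a] S)) → 3
  ρ[c/a](ρ[g/b]((U ⋈[b=a] S))) → 3
  π[g,c](ρ[c/a](ρ[g/b]((U ⋈[b=a] S)))) → 3
  ((π[g](T) ⋈[g=c] σ[c=4](π[c](σ[g<5](T)))) − π[g,c](ρ[c/a](ρ[g/b]((U ⋈[b=a] S))))) → 1
  π[c](((π[g](T) ⋈[g=c] σ[c=4](π[c](σ[g<5](T)))) − π[g,c](ρ[c/a](ρ[g/b]((U ⋈[b=a] S)))))) → 1
  (ρ[b/c](T) ⋈[g=c] π[c](((π[g](T) ⋈[g=c] σ[c=4](π[c](σ[g<5](T)))) − π[g,c](ρ[c/a](ρ[g/b]((U ⋈[b=a] S))))))) → 1
  π[c,b,g]((ρ[b/c](T) ⋈[g=c] π[c](((π[g](T) ⋈[g=c] σ[c=4](π[c](σ[g<5](T)))) − π[g,c](ρ[c/a](ρ[g/b]((U ⋈[b=a] S)))))))) → 1

E1 and E2 produce the same multiset:
c | b | g
4 | 6 | 4

yes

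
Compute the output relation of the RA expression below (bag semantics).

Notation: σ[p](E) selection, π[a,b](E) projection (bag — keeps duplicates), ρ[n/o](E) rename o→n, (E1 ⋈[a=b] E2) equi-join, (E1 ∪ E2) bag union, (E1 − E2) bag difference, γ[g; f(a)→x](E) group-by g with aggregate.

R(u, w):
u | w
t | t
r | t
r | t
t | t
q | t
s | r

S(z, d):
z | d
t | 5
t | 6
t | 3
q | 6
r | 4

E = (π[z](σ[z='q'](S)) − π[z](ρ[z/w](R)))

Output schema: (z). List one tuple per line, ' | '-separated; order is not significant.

Row counts bottom-up:
  S → 5
  σ[z='q'](S) → 1
  π[z](σ[z='q'](S)) → 1
  R → 6
  ρ[z/w](R) → 6
  π[z](ρ[z/w](R)) → 6
  (π[z](σ[z='q'](S)) − π[z](ρ[z/w](R))) → 1

== RESULT ==
z
q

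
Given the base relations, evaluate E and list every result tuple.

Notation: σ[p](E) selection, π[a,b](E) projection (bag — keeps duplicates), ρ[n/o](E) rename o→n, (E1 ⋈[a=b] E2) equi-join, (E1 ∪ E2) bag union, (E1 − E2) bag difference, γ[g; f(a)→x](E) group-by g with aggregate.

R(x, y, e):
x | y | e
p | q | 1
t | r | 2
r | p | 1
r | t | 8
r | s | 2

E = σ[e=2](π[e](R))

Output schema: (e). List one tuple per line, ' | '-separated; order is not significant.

Subexpression sizes:
  R → 5
  π[e](R) → 5
  σ[e=2](π[e](R)) → 2

== RESULT ==
e
2
2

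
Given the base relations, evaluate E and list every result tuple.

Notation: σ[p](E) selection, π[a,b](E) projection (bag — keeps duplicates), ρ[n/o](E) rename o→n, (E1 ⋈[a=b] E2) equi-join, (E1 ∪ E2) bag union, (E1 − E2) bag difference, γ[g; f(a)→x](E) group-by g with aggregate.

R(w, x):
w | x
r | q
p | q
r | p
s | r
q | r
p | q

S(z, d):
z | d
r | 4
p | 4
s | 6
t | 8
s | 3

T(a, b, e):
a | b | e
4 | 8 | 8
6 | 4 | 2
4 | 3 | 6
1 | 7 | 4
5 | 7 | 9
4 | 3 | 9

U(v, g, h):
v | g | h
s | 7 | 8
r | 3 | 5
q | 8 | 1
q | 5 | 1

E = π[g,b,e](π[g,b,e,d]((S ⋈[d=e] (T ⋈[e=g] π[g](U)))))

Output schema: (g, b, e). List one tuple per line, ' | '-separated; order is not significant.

Subexpression sizes:
  S → 5
  T → 6
  U → 4
  π[g](U) → 4
  (T ⋈[e=g] π[g](U)) → 1
  (S ⋈[d=e] (T ⋈[e=g] π[g](U))) → 1
  π[g,b,e,d]((S ⋈[d=e] (T ⋈[e=g] π[g](U)))) → 1
  π[g,b,e](π[g,b,e,d]((S ⋈[d=e] (T ⋈[e=g] π[g](U))))) → 1

== RESULT ==
g | b | e
8 | 8 | 8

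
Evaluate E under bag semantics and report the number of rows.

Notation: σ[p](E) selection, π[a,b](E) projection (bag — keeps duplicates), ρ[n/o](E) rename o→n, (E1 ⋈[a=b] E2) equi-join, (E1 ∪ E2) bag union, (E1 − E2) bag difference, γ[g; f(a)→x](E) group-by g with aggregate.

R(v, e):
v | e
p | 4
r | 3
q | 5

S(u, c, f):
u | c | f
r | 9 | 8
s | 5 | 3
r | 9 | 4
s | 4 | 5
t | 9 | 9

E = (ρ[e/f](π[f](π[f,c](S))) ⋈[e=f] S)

Stepwise |·|:
  S → 5
  π[f,c](S) → 5
  π[f](π[f,c](S)) → 5
  ρ[e/f](π[f](π[f,c](S))) → 5
  S → 5
  (ρ[e/f](π[f](π[f,c](S))) ⋈[e=f] S) → 5

|E| = 5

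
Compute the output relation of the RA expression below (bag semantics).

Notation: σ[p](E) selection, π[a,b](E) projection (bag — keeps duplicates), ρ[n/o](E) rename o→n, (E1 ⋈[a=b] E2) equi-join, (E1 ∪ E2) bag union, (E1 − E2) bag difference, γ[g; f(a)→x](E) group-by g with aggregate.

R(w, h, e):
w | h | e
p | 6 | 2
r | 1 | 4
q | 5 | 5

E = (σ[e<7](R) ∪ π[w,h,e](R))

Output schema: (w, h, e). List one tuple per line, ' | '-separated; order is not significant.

Row counts bottom-up:
  R → 3
  σ[e<7](R) → 3
  R → 3
  π[w,h,e](R) → 3
  (σ[e<7](R) ∪ π[w,h,e](R)) → 6

== RESULT ==
w | h | e
p | 6 | 2
p | 6 | 2
q | 5 | 5
q | 5 | 5
r | 1 | 4
r | 1 | 4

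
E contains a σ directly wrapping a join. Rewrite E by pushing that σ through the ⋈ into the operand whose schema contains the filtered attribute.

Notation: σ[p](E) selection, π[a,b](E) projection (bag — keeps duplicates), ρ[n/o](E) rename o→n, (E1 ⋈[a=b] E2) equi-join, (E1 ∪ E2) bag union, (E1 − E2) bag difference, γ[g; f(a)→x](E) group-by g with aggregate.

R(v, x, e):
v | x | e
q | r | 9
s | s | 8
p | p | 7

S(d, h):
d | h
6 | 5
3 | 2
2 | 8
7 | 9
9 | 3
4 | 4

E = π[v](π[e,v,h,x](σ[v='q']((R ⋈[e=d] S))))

σ filters on v, owned by the left side.
E' = π[v](π[e,v,h,x]((σ[v='q'](R) ⋈[e=d] S)))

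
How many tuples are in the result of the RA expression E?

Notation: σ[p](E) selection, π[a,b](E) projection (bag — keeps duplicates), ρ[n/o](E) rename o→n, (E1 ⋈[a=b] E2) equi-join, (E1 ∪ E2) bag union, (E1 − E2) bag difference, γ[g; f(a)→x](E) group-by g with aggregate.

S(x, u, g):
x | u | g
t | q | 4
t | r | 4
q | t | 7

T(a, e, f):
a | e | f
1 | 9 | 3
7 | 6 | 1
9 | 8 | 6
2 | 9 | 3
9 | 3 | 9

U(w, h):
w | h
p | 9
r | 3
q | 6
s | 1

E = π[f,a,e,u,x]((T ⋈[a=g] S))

Row counts bottom-up:
  T → 5
  S → 3
  (T ⋈[a=g] S) → 1
  π[f,a,e,u,x]((T ⋈[a=g] S)) → 1

|E| = 1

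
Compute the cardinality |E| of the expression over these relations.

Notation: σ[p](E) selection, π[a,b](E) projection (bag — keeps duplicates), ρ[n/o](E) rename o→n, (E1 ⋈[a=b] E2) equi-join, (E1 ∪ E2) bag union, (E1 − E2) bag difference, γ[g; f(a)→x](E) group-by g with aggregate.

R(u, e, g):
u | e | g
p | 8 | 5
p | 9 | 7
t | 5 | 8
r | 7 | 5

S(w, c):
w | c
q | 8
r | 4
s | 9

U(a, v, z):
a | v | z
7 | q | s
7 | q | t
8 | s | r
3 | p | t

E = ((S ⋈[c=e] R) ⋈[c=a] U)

Per-node cardinality:
  S → 3
  R → 4
  (S ⋈[c=e] R) → 2
  U → 4
  ((S ⋈[c=e] R) ⋈[c=a] U) → 1

|E| = 1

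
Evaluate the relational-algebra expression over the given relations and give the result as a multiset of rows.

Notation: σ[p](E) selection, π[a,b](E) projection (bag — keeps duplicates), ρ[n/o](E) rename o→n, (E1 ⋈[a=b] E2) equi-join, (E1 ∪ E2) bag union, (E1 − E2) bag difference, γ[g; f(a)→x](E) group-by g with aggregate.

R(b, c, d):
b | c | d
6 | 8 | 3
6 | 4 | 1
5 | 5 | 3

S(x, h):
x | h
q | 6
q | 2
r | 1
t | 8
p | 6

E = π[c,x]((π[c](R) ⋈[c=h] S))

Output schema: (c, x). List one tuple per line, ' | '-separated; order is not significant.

Stepwise |·|:
  R → 3
  π[c](R) → 3
  S → 5
  (π[c](R) ⋈[c=h] S) → 1
  π[c,x]((π[c](R) ⋈[c=h] S)) → 1

== RESULT ==
c | x
8 | t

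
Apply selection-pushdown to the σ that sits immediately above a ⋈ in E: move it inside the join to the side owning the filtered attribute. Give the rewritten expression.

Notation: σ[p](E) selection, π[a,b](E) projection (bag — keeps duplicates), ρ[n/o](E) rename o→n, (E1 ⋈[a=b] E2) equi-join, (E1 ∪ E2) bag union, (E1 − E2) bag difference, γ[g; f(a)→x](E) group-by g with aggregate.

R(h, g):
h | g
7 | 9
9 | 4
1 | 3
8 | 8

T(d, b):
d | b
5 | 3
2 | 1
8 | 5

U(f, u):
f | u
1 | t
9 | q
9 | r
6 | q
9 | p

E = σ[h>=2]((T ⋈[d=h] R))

σ filters on h, owned by the right side.
E' = (T ⋈[d=h] σ[h>=2](R))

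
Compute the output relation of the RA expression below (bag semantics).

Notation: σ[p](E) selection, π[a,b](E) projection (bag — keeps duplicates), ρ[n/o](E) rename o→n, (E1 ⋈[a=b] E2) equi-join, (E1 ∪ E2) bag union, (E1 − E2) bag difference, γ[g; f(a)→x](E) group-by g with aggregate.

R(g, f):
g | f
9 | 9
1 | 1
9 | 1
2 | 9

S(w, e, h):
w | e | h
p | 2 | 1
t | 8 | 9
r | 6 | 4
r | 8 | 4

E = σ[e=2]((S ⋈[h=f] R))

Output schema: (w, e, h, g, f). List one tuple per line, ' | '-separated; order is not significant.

Per-node cardinality:
  S → 4
  R → 4
  (S ⋈[h=f] R) → 4
  σ[e=2]((S ⋈[h=f] R)) → 2

== RESULT ==
w | e | h | g | f
p | 2 | 1 | 1 | 1
p | 2 | 1 | 9 | 1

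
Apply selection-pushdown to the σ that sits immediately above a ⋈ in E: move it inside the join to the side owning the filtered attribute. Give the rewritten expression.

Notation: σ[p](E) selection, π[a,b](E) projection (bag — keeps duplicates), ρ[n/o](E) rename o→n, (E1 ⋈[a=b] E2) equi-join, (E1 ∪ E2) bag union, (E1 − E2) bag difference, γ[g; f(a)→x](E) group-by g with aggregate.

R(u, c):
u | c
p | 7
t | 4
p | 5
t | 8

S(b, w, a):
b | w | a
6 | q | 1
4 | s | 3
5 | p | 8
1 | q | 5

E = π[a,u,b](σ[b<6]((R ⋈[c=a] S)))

σ filters on b, owned by the right side.
E' = π[a,u,b]((R ⋈[c=a] σ[b<6](S)))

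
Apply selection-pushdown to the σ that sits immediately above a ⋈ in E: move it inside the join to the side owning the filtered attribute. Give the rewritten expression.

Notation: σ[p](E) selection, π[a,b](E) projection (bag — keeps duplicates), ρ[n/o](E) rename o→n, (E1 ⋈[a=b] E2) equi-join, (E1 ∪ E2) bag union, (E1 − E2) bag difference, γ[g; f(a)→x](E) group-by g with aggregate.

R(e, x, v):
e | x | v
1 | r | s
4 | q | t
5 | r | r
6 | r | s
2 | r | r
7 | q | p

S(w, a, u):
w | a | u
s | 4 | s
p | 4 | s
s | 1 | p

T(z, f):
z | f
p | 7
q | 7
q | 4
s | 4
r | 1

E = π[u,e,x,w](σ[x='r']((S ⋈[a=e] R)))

σ filters on x, owned by the right side.
E' = π[u,e,x,w]((S ⋈[a=e] σ[x='r'](R)))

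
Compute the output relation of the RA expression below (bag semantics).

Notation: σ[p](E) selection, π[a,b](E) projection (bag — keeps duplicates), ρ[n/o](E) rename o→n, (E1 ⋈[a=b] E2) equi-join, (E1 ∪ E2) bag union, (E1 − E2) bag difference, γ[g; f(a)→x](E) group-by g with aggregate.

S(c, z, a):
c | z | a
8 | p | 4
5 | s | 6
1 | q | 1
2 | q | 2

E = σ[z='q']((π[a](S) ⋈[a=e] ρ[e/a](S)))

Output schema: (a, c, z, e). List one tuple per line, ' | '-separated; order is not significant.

Row counts bottom-up:
  S → 4
  π[a](S) → 4
  S → 4
  ρ[e/a](S) → 4
  (π[a](S) ⋈[a=e] ρ[e/a](S)) → 4
  σ[z='q']((π[a](S) ⋈[a=e] ρ[e/a](S))) → 2

== RESULT ==
a | c | z | e
1 | 1 | q | 1
2 | 2 | q | 2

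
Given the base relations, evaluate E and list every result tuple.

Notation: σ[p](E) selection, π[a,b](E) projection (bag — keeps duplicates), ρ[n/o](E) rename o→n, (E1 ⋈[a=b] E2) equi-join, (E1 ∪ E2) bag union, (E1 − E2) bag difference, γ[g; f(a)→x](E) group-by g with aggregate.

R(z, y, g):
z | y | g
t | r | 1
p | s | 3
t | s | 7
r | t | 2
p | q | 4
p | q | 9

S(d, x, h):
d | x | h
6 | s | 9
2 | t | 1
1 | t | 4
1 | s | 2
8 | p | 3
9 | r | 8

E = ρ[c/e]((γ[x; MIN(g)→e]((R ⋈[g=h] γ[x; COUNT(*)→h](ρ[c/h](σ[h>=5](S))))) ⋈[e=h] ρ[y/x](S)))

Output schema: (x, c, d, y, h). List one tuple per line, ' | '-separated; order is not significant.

Stepwise |·|:
  R → 6
  S → 6
  σ[h>=5](S) → 2
  ρ[c/h](σ[h>=5](S)) → 2
  γ[x; COUNT(*)→h](ρ[c/h](σ[h>=5](S))) → 2
  (R ⋈[g=h] γ[x; COUNT(*)→h](ρ[c/h](σ[h>=5](S)))) → 2
  γ[x; MIN(g)→e]((R ⋈[g=h] γ[x; COUNT(*)→h](ρ[c/h](σ[h>=5](S))))) → 2
  S → 6
  ρ[y/x](S) → 6
  (γ[x; MIN(g)→e]((R ⋈[g=h] γ[x; COUNT(*)→h](ρ[c/h](σ[h>=5](S))))) ⋈[e=h] ρ[y/x](S)) → 2
  ρ[c/e]((γ[x; MIN(g)→e]((R ⋈[g=h] γ[x; COUNT(*)→h](ρ[c/h](σ[h>=5](S))))) ⋈[e=h] ρ[y/x](S))) → 2

== RESULT ==
x | c | d | y | h
r | 1 | 2 | t | 1
s | 1 | 2 | t | 1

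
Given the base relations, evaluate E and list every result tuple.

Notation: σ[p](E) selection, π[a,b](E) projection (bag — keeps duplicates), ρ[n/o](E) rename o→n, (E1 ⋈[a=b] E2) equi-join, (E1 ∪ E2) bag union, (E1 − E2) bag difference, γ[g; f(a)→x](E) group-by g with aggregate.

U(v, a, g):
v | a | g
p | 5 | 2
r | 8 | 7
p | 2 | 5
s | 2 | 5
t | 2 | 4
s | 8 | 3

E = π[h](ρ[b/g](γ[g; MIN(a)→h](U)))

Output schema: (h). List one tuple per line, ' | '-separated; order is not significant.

Subexpression sizes:
  U → 6
  γ[g; MIN(a)→h](U) → 5
  ρ[b/g](γ[g; MIN(a)→h](U)) → 5
  π[h](ρ[b/g](γ[g; MIN(a)→h](U))) → 5

== RESULT ==
h
2
2
5
8
8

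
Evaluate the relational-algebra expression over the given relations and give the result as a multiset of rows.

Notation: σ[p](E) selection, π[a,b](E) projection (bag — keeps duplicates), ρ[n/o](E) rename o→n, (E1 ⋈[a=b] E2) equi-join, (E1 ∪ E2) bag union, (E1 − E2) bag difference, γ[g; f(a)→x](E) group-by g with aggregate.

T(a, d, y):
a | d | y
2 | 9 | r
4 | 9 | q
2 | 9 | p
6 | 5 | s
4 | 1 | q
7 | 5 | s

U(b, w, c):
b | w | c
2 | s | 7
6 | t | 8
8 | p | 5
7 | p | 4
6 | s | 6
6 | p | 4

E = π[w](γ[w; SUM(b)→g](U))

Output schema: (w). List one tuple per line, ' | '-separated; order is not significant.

Per-node cardinality:
  U → 6
  γ[w; SUM(b)→g](U) → 3
  π[w](γ[w; SUM(b)→g](U)) → 3

== RESULT ==
w
p
s
t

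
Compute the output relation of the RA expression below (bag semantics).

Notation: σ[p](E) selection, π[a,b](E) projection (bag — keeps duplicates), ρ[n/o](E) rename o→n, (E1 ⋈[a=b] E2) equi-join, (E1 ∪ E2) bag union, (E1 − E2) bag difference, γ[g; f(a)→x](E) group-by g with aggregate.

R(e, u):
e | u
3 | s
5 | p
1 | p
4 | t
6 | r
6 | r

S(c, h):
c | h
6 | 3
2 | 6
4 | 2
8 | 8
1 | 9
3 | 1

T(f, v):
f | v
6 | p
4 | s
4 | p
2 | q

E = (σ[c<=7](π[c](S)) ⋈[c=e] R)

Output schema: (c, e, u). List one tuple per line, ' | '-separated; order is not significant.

Per-node cardinality:
  S → 6
  π[c](S) → 6
  σ[c<=7](π[c](S)) → 5
  R → 6
  (σ[c<=7](π[c](S)) ⋈[c=e] R) → 5

== RESULT ==
c | e | u
1 | 1 | p
3 | 3 | s
4 | 4 | t
6 | 6 | r
6 | 6 | r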